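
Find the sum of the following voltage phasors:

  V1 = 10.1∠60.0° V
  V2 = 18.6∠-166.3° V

Step 1 — Convert each phasor to rectangular form:
  V1 = 10.1·(cos(60.0°) + j·sin(60.0°)) = 5.05 + j8.747 V
  V2 = 18.6·(cos(-166.3°) + j·sin(-166.3°)) = -18.07 - j4.405 V
Step 2 — Sum components: V_total = -13.02 + j4.342 V.
Step 3 — Convert to polar: |V_total| = 13.73 V, ∠V_total = 161.6°.

V_total = 13.73∠161.6° V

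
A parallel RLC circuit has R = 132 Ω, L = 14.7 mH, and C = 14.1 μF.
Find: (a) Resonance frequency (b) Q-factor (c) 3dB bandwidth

Step 1 — Resonance: ω₀ = 1/√(LC) = 1/√(0.0147·1.41e-05) = 2197 rad/s.
Step 2 — f₀ = ω₀/(2π) = 349.6 Hz.
Step 3 — Parallel Q: Q = R/(ω₀L) = 132/(2197·0.0147) = 4.088.
Step 4 — Bandwidth: Δω = ω₀/Q = 537.3 rad/s; BW = Δω/(2π) = 85.51 Hz.

(a) f₀ = 349.6 Hz  (b) Q = 4.088  (c) BW = 85.51 Hz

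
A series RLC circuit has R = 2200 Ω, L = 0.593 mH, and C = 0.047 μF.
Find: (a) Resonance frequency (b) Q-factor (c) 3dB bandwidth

Step 1 — Resonance condition Im(Z)=0 gives ω₀ = 1/√(LC).
Step 2 — ω₀ = 1/√(0.000593·4.7e-08) = 1.894e+05 rad/s.
Step 3 — f₀ = ω₀/(2π) = 3.015e+04 Hz.
Step 4 — Series Q: Q = ω₀L/R = 1.894e+05·0.000593/2200 = 0.05106.
Step 5 — 3dB bandwidth: Δω = ω₀/Q = 3.71e+06 rad/s; BW = Δω/(2π) = 5.905e+05 Hz.

(a) f₀ = 3.015e+04 Hz  (b) Q = 0.05106  (c) BW = 5.905e+05 Hz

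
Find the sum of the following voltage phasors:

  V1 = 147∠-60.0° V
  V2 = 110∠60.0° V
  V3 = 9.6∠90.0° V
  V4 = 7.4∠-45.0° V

Step 1 — Convert each phasor to rectangular form:
  V1 = 147·(cos(-60.0°) + j·sin(-60.0°)) = 73.5 - j127.3 V
  V2 = 110·(cos(60.0°) + j·sin(60.0°)) = 55 + j95.26 V
  V3 = 9.6·(cos(90.0°) + j·sin(90.0°)) = 0 + j9.6 V
  V4 = 7.4·(cos(-45.0°) + j·sin(-45.0°)) = 5.233 - j5.233 V
Step 2 — Sum components: V_total = 133.7 - j27.68 V.
Step 3 — Convert to polar: |V_total| = 136.6 V, ∠V_total = -11.7°.

V_total = 136.6∠-11.7° V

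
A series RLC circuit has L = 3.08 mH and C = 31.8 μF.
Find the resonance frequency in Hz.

Step 1 — Resonance condition Im(Z)=0 gives ω₀ = 1/√(LC).
Step 2 — ω₀ = 1/√(0.00308·3.18e-05) = 3195 rad/s.
Step 3 — f₀ = ω₀/(2π) = 508.5 Hz.

f₀ = 508.5 Hz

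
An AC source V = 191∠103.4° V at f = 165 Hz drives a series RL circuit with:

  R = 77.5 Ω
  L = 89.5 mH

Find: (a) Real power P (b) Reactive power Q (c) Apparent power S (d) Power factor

Step 1 — Angular frequency: ω = 2π·f = 2π·165 = 1037 rad/s.
Step 2 — Component impedances:
  R: Z = R = 77.5 Ω
  L: Z = jωL = j·1037·0.0895 = 0 + j92.79 Ω
Step 3 — Series combination: Z_total = R + L = 77.5 + j92.79 Ω = 120.9∠50.1° Ω.
Step 4 — Source phasor: V = 191∠103.4° V = -44.26 + j185.8 V.
Step 5 — Current: I = V / Z = 0.9448 + j1.266 A = 1.58∠53.3° A.
Step 6 — Complex power: S = V·I* = 193.4 + j231.6 VA.
Step 7 — Real power: P = Re(S) = 193.4 W.
Step 8 — Reactive power: Q = Im(S) = 231.6 VAR.
Step 9 — Apparent power: |S| = 301.8 VA.
Step 10 — Power factor: PF = P/|S| = 0.6411 (lagging).

(a) P = 193.4 W  (b) Q = 231.6 VAR  (c) S = 301.8 VA  (d) PF = 0.6411 (lagging)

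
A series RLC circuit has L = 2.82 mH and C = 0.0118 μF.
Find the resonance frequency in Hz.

Step 1 — Resonance condition Im(Z)=0 gives ω₀ = 1/√(LC).
Step 2 — ω₀ = 1/√(0.00282·1.18e-08) = 1.734e+05 rad/s.
Step 3 — f₀ = ω₀/(2π) = 2.759e+04 Hz.

f₀ = 2.759e+04 Hz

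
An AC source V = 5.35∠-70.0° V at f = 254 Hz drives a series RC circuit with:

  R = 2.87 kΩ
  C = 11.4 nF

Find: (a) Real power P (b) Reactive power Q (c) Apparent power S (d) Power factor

Step 1 — Angular frequency: ω = 2π·f = 2π·254 = 1596 rad/s.
Step 2 — Component impedances:
  R: Z = R = 2870 Ω
  C: Z = 1/(jωC) = -j/(ω·C) = 0 - j5.496e+04 Ω
Step 3 — Series combination: Z_total = R + C = 2870 - j5.496e+04 Ω = 5.504e+04∠-87.0° Ω.
Step 4 — Source phasor: V = 5.35∠-70.0° V = 1.83 - j5.027 V.
Step 5 — Current: I = V / Z = 9.295e-05 + j2.844e-05 A = 9.72e-05∠17.0° A.
Step 6 — Complex power: S = V·I* = 2.712e-05 - j0.0005193 VA.
Step 7 — Real power: P = Re(S) = 2.712e-05 W.
Step 8 — Reactive power: Q = Im(S) = -0.0005193 VAR.
Step 9 — Apparent power: |S| = 0.00052 VA.
Step 10 — Power factor: PF = P/|S| = 0.05214 (leading).

(a) P = 2.712e-05 W  (b) Q = -0.0005193 VAR  (c) S = 0.00052 VA  (d) PF = 0.05214 (leading)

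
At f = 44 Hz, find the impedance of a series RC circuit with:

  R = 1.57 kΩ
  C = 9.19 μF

Step 1 — Angular frequency: ω = 2π·f = 2π·44 = 276.5 rad/s.
Step 2 — Component impedances:
  R: Z = R = 1570 Ω
  C: Z = 1/(jωC) = -j/(ω·C) = 0 - j393.6 Ω
Step 3 — Series combination: Z_total = R + C = 1570 - j393.6 Ω = 1619∠-14.1° Ω.

Z = 1570 - j393.6 Ω = 1619∠-14.1° Ω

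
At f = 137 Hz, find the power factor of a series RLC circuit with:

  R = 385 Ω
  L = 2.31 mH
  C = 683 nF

Step 1 — Angular frequency: ω = 2π·f = 2π·137 = 860.8 rad/s.
Step 2 — Component impedances:
  R: Z = R = 385 Ω
  L: Z = jωL = j·860.8·0.00231 = 0 + j1.988 Ω
  C: Z = 1/(jωC) = -j/(ω·C) = 0 - j1701 Ω
Step 3 — Series combination: Z_total = R + L + C = 385 - j1699 Ω = 1742∠-77.2° Ω.
Step 4 — Power factor: PF = cos(φ) = Re(Z)/|Z| = 385/1742 = 0.221.
Step 5 — Type: Im(Z) = -1699 ⇒ leading (phase φ = -77.2°).

PF = 0.221 (leading, φ = -77.2°)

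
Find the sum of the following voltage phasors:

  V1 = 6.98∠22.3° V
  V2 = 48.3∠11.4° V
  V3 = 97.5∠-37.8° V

Step 1 — Convert each phasor to rectangular form:
  V1 = 6.98·(cos(22.3°) + j·sin(22.3°)) = 6.458 + j2.649 V
  V2 = 48.3·(cos(11.4°) + j·sin(11.4°)) = 47.35 + j9.547 V
  V3 = 97.5·(cos(-37.8°) + j·sin(-37.8°)) = 77.04 - j59.76 V
Step 2 — Sum components: V_total = 130.8 - j47.56 V.
Step 3 — Convert to polar: |V_total| = 139.2 V, ∠V_total = -20.0°.

V_total = 139.2∠-20.0° V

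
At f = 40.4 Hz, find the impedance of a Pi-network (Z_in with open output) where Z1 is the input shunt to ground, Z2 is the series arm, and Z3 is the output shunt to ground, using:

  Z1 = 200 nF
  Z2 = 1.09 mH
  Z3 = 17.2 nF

Step 1 — Angular frequency: ω = 2π·f = 2π·40.4 = 253.8 rad/s.
Step 2 — Component impedances:
  Z1: Z = 1/(jωC) = -j/(ω·C) = 0 - j1.97e+04 Ω
  Z2: Z = jωL = j·253.8·0.00109 = 0 + j0.2767 Ω
  Z3: Z = 1/(jωC) = -j/(ω·C) = 0 - j2.29e+05 Ω
Step 3 — With open output, the series arm Z2 and the output shunt Z3 appear in series to ground: Z2 + Z3 = 0 - j2.29e+05 Ω.
Step 4 — Parallel with input shunt Z1: Z_in = Z1 || (Z2 + Z3) = 0 - j1.814e+04 Ω = 1.814e+04∠-90.0° Ω.

Z = 0 - j1.814e+04 Ω = 1.814e+04∠-90.0° Ω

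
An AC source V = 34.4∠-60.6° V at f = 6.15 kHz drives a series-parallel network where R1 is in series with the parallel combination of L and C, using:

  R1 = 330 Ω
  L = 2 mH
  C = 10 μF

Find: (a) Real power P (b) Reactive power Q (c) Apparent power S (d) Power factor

Step 1 — Angular frequency: ω = 2π·f = 2π·6150 = 3.864e+04 rad/s.
Step 2 — Component impedances:
  R1: Z = R = 330 Ω
  L: Z = jωL = j·3.864e+04·0.002 = 0 + j77.28 Ω
  C: Z = 1/(jωC) = -j/(ω·C) = 0 - j2.588 Ω
Step 3 — Parallel branch: L || C = 1/(1/L + 1/C) = 0 - j2.678 Ω.
Step 4 — Series with R1: Z_total = R1 + (L || C) = 330 - j2.678 Ω = 330∠-0.5° Ω.
Step 5 — Source phasor: V = 34.4∠-60.6° V = 16.89 - j29.97 V.
Step 6 — Current: I = V / Z = 0.05191 - j0.0904 A = 0.1042∠-60.1° A.
Step 7 — Complex power: S = V·I* = 3.586 - j0.02909 VA.
Step 8 — Real power: P = Re(S) = 3.586 W.
Step 9 — Reactive power: Q = Im(S) = -0.02909 VAR.
Step 10 — Apparent power: |S| = 3.586 VA.
Step 11 — Power factor: PF = P/|S| = 1 (leading).

(a) P = 3.586 W  (b) Q = -0.02909 VAR  (c) S = 3.586 VA  (d) PF = 1 (leading)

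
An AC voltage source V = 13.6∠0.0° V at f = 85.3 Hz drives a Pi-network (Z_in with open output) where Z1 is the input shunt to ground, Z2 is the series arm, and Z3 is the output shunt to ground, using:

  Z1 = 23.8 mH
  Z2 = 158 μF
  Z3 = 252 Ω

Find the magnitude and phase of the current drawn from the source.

Step 1 — Angular frequency: ω = 2π·f = 2π·85.3 = 536 rad/s.
Step 2 — Component impedances:
  Z1: Z = jωL = j·536·0.0238 = 0 + j12.76 Ω
  Z2: Z = 1/(jωC) = -j/(ω·C) = 0 - j11.81 Ω
  Z3: Z = R = 252 Ω
Step 3 — With open output, the series arm Z2 and the output shunt Z3 appear in series to ground: Z2 + Z3 = 252 - j11.81 Ω.
Step 4 — Parallel with input shunt Z1: Z_in = Z1 || (Z2 + Z3) = 0.6457 + j12.75 Ω = 12.77∠87.1° Ω.
Step 5 — Source phasor: V = 13.6∠0.0° V = 13.6 V.
Step 6 — Ohm's law: I = V / Z_total = (13.6) / (0.6457 + j12.75) = 0.05385 - j1.064 A.
Step 7 — Convert to polar: |I| = 1.065 A, ∠I = -87.1°.

I = 1.065∠-87.1° A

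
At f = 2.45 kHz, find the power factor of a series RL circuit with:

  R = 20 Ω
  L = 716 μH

Step 1 — Angular frequency: ω = 2π·f = 2π·2450 = 1.539e+04 rad/s.
Step 2 — Component impedances:
  R: Z = R = 20 Ω
  L: Z = jωL = j·1.539e+04·0.000716 = 0 + j11.02 Ω
Step 3 — Series combination: Z_total = R + L = 20 + j11.02 Ω = 22.84∠28.9° Ω.
Step 4 — Power factor: PF = cos(φ) = Re(Z)/|Z| = 20/22.836 = 0.8758.
Step 5 — Type: Im(Z) = 11.02 ⇒ lagging (phase φ = 28.9°).

PF = 0.8758 (lagging, φ = 28.9°)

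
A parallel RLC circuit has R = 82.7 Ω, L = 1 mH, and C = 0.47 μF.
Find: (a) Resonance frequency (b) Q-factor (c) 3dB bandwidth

Step 1 — Resonance: ω₀ = 1/√(LC) = 1/√(0.001·4.7e-07) = 4.613e+04 rad/s.
Step 2 — f₀ = ω₀/(2π) = 7341 Hz.
Step 3 — Parallel Q: Q = R/(ω₀L) = 82.7/(4.613e+04·0.001) = 1.793.
Step 4 — Bandwidth: Δω = ω₀/Q = 2.573e+04 rad/s; BW = Δω/(2π) = 4095 Hz.

(a) f₀ = 7341 Hz  (b) Q = 1.793  (c) BW = 4095 Hz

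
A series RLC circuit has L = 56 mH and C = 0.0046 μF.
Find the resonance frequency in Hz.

Step 1 — Resonance condition Im(Z)=0 gives ω₀ = 1/√(LC).
Step 2 — ω₀ = 1/√(0.056·4.6e-09) = 6.231e+04 rad/s.
Step 3 — f₀ = ω₀/(2π) = 9916 Hz.

f₀ = 9916 Hz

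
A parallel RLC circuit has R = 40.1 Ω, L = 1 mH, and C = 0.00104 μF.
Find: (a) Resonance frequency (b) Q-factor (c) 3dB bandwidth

Step 1 — Resonance: ω₀ = 1/√(LC) = 1/√(0.001·1.04e-09) = 9.806e+05 rad/s.
Step 2 — f₀ = ω₀/(2π) = 1.561e+05 Hz.
Step 3 — Parallel Q: Q = R/(ω₀L) = 40.1/(9.806e+05·0.001) = 0.04089.
Step 4 — Bandwidth: Δω = ω₀/Q = 2.398e+07 rad/s; BW = Δω/(2π) = 3.816e+06 Hz.

(a) f₀ = 1.561e+05 Hz  (b) Q = 0.04089  (c) BW = 3.816e+06 Hz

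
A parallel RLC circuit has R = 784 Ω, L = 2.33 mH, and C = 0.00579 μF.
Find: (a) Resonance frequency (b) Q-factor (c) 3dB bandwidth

Step 1 — Resonance: ω₀ = 1/√(LC) = 1/√(0.00233·5.79e-09) = 2.723e+05 rad/s.
Step 2 — f₀ = ω₀/(2π) = 4.333e+04 Hz.
Step 3 — Parallel Q: Q = R/(ω₀L) = 784/(2.723e+05·0.00233) = 1.236.
Step 4 — Bandwidth: Δω = ω₀/Q = 2.203e+05 rad/s; BW = Δω/(2π) = 3.506e+04 Hz.

(a) f₀ = 4.333e+04 Hz  (b) Q = 1.236  (c) BW = 3.506e+04 Hz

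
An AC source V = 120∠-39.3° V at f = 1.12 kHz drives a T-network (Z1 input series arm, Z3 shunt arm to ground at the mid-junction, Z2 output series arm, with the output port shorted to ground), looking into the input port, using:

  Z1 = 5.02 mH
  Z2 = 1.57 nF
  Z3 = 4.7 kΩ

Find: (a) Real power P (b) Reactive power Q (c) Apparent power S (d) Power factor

Step 1 — Angular frequency: ω = 2π·f = 2π·1120 = 7037 rad/s.
Step 2 — Component impedances:
  Z1: Z = jωL = j·7037·0.00502 = 0 + j35.33 Ω
  Z2: Z = 1/(jωC) = -j/(ω·C) = 0 - j9.051e+04 Ω
  Z3: Z = R = 4700 Ω
Step 3 — With the output port shorted to ground, the output series arm Z2 runs from the junction to ground; the shunt arm Z3 also runs from the junction to ground. They appear in parallel: Z3 || Z2 = 4687 - j243.4 Ω.
Step 4 — Series with input arm Z1: Z_in = Z1 + (Z3 || Z2) = 4687 - j208.1 Ω = 4692∠-2.5° Ω.
Step 5 — Source phasor: V = 120∠-39.3° V = 92.86 - j76.01 V.
Step 6 — Current: I = V / Z = 0.02049 - j0.01531 A = 0.02558∠-36.8° A.
Step 7 — Complex power: S = V·I* = 3.066 - j0.1361 VA.
Step 8 — Real power: P = Re(S) = 3.066 W.
Step 9 — Reactive power: Q = Im(S) = -0.1361 VAR.
Step 10 — Apparent power: |S| = 3.069 VA.
Step 11 — Power factor: PF = P/|S| = 0.999 (leading).

(a) P = 3.066 W  (b) Q = -0.1361 VAR  (c) S = 3.069 VA  (d) PF = 0.999 (leading)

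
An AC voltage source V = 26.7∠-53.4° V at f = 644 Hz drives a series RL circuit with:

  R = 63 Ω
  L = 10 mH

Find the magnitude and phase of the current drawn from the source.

Step 1 — Angular frequency: ω = 2π·f = 2π·644 = 4046 rad/s.
Step 2 — Component impedances:
  R: Z = R = 63 Ω
  L: Z = jωL = j·4046·0.01 = 0 + j40.46 Ω
Step 3 — Series combination: Z_total = R + L = 63 + j40.46 Ω = 74.88∠32.7° Ω.
Step 4 — Source phasor: V = 26.7∠-53.4° V = 15.92 - j21.44 V.
Step 5 — Ohm's law: I = V / Z_total = (15.92 - j21.44) / (63 + j40.46) = 0.02418 - j0.3558 A.
Step 6 — Convert to polar: |I| = 0.3566 A, ∠I = -86.1°.

I = 0.3566∠-86.1° A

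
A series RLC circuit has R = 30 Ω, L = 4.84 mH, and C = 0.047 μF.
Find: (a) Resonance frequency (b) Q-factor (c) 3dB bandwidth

Step 1 — Resonance condition Im(Z)=0 gives ω₀ = 1/√(LC).
Step 2 — ω₀ = 1/√(0.00484·4.7e-08) = 6.63e+04 rad/s.
Step 3 — f₀ = ω₀/(2π) = 1.055e+04 Hz.
Step 4 — Series Q: Q = ω₀L/R = 6.63e+04·0.00484/30 = 10.7.
Step 5 — 3dB bandwidth: Δω = ω₀/Q = 6198 rad/s; BW = Δω/(2π) = 986.5 Hz.

(a) f₀ = 1.055e+04 Hz  (b) Q = 10.7  (c) BW = 986.5 Hz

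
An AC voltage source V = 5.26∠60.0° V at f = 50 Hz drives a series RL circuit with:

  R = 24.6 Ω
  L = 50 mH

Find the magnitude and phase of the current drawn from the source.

Step 1 — Angular frequency: ω = 2π·f = 2π·50 = 314.2 rad/s.
Step 2 — Component impedances:
  R: Z = R = 24.6 Ω
  L: Z = jωL = j·314.2·0.05 = 0 + j15.71 Ω
Step 3 — Series combination: Z_total = R + L = 24.6 + j15.71 Ω = 29.19∠32.6° Ω.
Step 4 — Source phasor: V = 5.26∠60.0° V = 2.63 + j4.555 V.
Step 5 — Ohm's law: I = V / Z_total = (2.63 + j4.555) / (24.6 + j15.71) = 0.1599 + j0.08305 A.
Step 6 — Convert to polar: |I| = 0.1802 A, ∠I = 27.4°.

I = 0.1802∠27.4° A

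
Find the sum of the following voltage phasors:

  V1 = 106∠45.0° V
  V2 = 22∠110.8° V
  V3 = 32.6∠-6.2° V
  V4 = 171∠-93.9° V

Step 1 — Convert each phasor to rectangular form:
  V1 = 106·(cos(45.0°) + j·sin(45.0°)) = 74.95 + j74.95 V
  V2 = 22·(cos(110.8°) + j·sin(110.8°)) = -7.812 + j20.57 V
  V3 = 32.6·(cos(-6.2°) + j·sin(-6.2°)) = 32.41 - j3.521 V
  V4 = 171·(cos(-93.9°) + j·sin(-93.9°)) = -11.63 - j170.6 V
Step 2 — Sum components: V_total = 87.92 - j78.61 V.
Step 3 — Convert to polar: |V_total| = 117.9 V, ∠V_total = -41.8°.

V_total = 117.9∠-41.8° V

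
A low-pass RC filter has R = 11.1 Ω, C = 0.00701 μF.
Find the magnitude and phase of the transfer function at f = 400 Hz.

Step 1 — Angular frequency: ω = 2π·400 = 2513 rad/s.
Step 2 — Transfer function: H(jω) = 1/(1 + jωRC).
Step 3 — Denominator: 1 + jωRC = 1 + j·2513·11.1·7.01e-09 = 1 + j0.0001956.
Step 4 — H = 1 - j0.0001956.
Step 5 — Magnitude: |H| = 1 (-0.0 dB); phase: φ = -0.0°.

|H| = 1 (-0.0 dB), φ = -0.0°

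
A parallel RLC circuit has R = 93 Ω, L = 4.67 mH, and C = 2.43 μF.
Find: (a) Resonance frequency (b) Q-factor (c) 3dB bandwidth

Step 1 — Resonance: ω₀ = 1/√(LC) = 1/√(0.00467·2.43e-06) = 9387 rad/s.
Step 2 — f₀ = ω₀/(2π) = 1494 Hz.
Step 3 — Parallel Q: Q = R/(ω₀L) = 93/(9387·0.00467) = 2.121.
Step 4 — Bandwidth: Δω = ω₀/Q = 4425 rad/s; BW = Δω/(2π) = 704.3 Hz.

(a) f₀ = 1494 Hz  (b) Q = 2.121  (c) BW = 704.3 Hz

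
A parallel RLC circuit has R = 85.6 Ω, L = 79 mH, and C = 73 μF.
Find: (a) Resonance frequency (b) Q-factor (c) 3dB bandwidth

Step 1 — Resonance: ω₀ = 1/√(LC) = 1/√(0.079·7.3e-05) = 416.4 rad/s.
Step 2 — f₀ = ω₀/(2π) = 66.27 Hz.
Step 3 — Parallel Q: Q = R/(ω₀L) = 85.6/(416.4·0.079) = 2.602.
Step 4 — Bandwidth: Δω = ω₀/Q = 160 rad/s; BW = Δω/(2π) = 25.47 Hz.

(a) f₀ = 66.27 Hz  (b) Q = 2.602  (c) BW = 25.47 Hz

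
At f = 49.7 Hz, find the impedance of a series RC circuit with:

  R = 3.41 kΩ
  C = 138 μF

Step 1 — Angular frequency: ω = 2π·f = 2π·49.7 = 312.3 rad/s.
Step 2 — Component impedances:
  R: Z = R = 3410 Ω
  C: Z = 1/(jωC) = -j/(ω·C) = 0 - j23.21 Ω
Step 3 — Series combination: Z_total = R + C = 3410 - j23.21 Ω = 3410∠-0.4° Ω.

Z = 3410 - j23.21 Ω = 3410∠-0.4° Ω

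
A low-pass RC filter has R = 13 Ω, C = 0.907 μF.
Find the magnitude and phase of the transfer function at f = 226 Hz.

Step 1 — Angular frequency: ω = 2π·226 = 1420 rad/s.
Step 2 — Transfer function: H(jω) = 1/(1 + jωRC).
Step 3 — Denominator: 1 + jωRC = 1 + j·1420·13·9.07e-07 = 1 + j0.01674.
Step 4 — H = 0.9997 - j0.01674.
Step 5 — Magnitude: |H| = 0.9999 (-0.0 dB); phase: φ = -1.0°.

|H| = 0.9999 (-0.0 dB), φ = -1.0°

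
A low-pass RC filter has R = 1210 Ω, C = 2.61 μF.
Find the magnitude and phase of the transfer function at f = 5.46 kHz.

Step 1 — Angular frequency: ω = 2π·5460 = 3.431e+04 rad/s.
Step 2 — Transfer function: H(jω) = 1/(1 + jωRC).
Step 3 — Denominator: 1 + jωRC = 1 + j·3.431e+04·1210·2.61e-06 = 1 + j108.3.
Step 4 — H = 8.519e-05 - j0.009229.
Step 5 — Magnitude: |H| = 0.00923 (-40.7 dB); phase: φ = -89.5°.

|H| = 0.00923 (-40.7 dB), φ = -89.5°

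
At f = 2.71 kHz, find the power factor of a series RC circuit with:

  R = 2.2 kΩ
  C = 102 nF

Step 1 — Angular frequency: ω = 2π·f = 2π·2710 = 1.703e+04 rad/s.
Step 2 — Component impedances:
  R: Z = R = 2200 Ω
  C: Z = 1/(jωC) = -j/(ω·C) = 0 - j575.8 Ω
Step 3 — Series combination: Z_total = R + C = 2200 - j575.8 Ω = 2274∠-14.7° Ω.
Step 4 — Power factor: PF = cos(φ) = Re(Z)/|Z| = 2200/2274.1 = 0.9674.
Step 5 — Type: Im(Z) = -575.8 ⇒ leading (phase φ = -14.7°).

PF = 0.9674 (leading, φ = -14.7°)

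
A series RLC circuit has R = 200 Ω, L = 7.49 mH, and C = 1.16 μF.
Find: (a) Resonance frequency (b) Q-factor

Step 1 — Resonance condition Im(Z)=0 gives ω₀ = 1/√(LC).
Step 2 — ω₀ = 1/√(0.00749·1.16e-06) = 1.073e+04 rad/s.
Step 3 — f₀ = ω₀/(2π) = 1707 Hz.
Step 4 — Series Q: Q = ω₀L/R = 1.073e+04·0.00749/200 = 0.4018.

(a) f₀ = 1707 Hz  (b) Q = 0.4018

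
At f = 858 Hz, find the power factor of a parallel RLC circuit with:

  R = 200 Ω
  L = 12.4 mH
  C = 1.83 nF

Step 1 — Angular frequency: ω = 2π·f = 2π·858 = 5391 rad/s.
Step 2 — Component impedances:
  R: Z = R = 200 Ω
  L: Z = jωL = j·5391·0.0124 = 0 + j66.85 Ω
  C: Z = 1/(jωC) = -j/(ω·C) = 0 - j1.014e+05 Ω
Step 3 — Parallel combination: 1/Z_total = 1/R + 1/L + 1/C; Z_total = 20.12 + j60.16 Ω = 63.44∠71.5° Ω.
Step 4 — Power factor: PF = cos(φ) = Re(Z)/|Z| = 20.12/63.44 = 0.3172.
Step 5 — Type: Im(Z) = 60.16 ⇒ lagging (phase φ = 71.5°).

PF = 0.3172 (lagging, φ = 71.5°)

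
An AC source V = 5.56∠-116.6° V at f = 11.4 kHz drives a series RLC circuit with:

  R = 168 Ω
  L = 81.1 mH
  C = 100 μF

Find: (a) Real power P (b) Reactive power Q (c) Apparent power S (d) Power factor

Step 1 — Angular frequency: ω = 2π·f = 2π·1.14e+04 = 7.163e+04 rad/s.
Step 2 — Component impedances:
  R: Z = R = 168 Ω
  L: Z = jωL = j·7.163e+04·0.0811 = 0 + j5809 Ω
  C: Z = 1/(jωC) = -j/(ω·C) = 0 - j0.1396 Ω
Step 3 — Series combination: Z_total = R + L + C = 168 + j5809 Ω = 5811∠88.3° Ω.
Step 4 — Source phasor: V = 5.56∠-116.6° V = -2.49 - j4.971 V.
Step 5 — Current: I = V / Z = -0.0008675 + j0.0004035 A = 0.0009567∠155.1° A.
Step 6 — Complex power: S = V·I* = 0.0001538 + j0.005317 VA.
Step 7 — Real power: P = Re(S) = 0.0001538 W.
Step 8 — Reactive power: Q = Im(S) = 0.005317 VAR.
Step 9 — Apparent power: |S| = 0.00532 VA.
Step 10 — Power factor: PF = P/|S| = 0.02891 (lagging).

(a) P = 0.0001538 W  (b) Q = 0.005317 VAR  (c) S = 0.00532 VA  (d) PF = 0.02891 (lagging)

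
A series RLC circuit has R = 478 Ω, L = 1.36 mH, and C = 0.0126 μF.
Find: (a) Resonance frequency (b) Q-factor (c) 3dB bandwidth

Step 1 — Resonance condition Im(Z)=0 gives ω₀ = 1/√(LC).
Step 2 — ω₀ = 1/√(0.00136·1.26e-08) = 2.416e+05 rad/s.
Step 3 — f₀ = ω₀/(2π) = 3.845e+04 Hz.
Step 4 — Series Q: Q = ω₀L/R = 2.416e+05·0.00136/478 = 0.6873.
Step 5 — 3dB bandwidth: Δω = ω₀/Q = 3.515e+05 rad/s; BW = Δω/(2π) = 5.594e+04 Hz.

(a) f₀ = 3.845e+04 Hz  (b) Q = 0.6873  (c) BW = 5.594e+04 Hz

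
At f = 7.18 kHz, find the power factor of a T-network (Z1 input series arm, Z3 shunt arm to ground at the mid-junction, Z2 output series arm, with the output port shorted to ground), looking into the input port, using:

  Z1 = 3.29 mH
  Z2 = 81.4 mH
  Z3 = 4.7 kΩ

Step 1 — Angular frequency: ω = 2π·f = 2π·7180 = 4.511e+04 rad/s.
Step 2 — Component impedances:
  Z1: Z = jωL = j·4.511e+04·0.00329 = 0 + j148.4 Ω
  Z2: Z = jωL = j·4.511e+04·0.0814 = 0 + j3672 Ω
  Z3: Z = R = 4700 Ω
Step 3 — With the output port shorted to ground, the output series arm Z2 runs from the junction to ground; the shunt arm Z3 also runs from the junction to ground. They appear in parallel: Z3 || Z2 = 1782 + j2280 Ω.
Step 4 — Series with input arm Z1: Z_in = Z1 + (Z3 || Z2) = 1782 + j2429 Ω = 3012∠53.7° Ω.
Step 5 — Power factor: PF = cos(φ) = Re(Z)/|Z| = 1781.6/3012 = 0.5915.
Step 6 — Type: Im(Z) = 2429 ⇒ lagging (phase φ = 53.7°).

PF = 0.5915 (lagging, φ = 53.7°)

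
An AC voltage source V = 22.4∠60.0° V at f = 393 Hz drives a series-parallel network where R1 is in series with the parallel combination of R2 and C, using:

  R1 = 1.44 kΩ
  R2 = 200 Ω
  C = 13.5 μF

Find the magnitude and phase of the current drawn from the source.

Step 1 — Angular frequency: ω = 2π·f = 2π·393 = 2469 rad/s.
Step 2 — Component impedances:
  R1: Z = R = 1440 Ω
  R2: Z = R = 200 Ω
  C: Z = 1/(jωC) = -j/(ω·C) = 0 - j30 Ω
Step 3 — Parallel branch: R2 || C = 1/(1/R2 + 1/C) = 4.4 - j29.34 Ω.
Step 4 — Series with R1: Z_total = R1 + (R2 || C) = 1444 - j29.34 Ω = 1445∠-1.2° Ω.
Step 5 — Source phasor: V = 22.4∠60.0° V = 11.2 + j19.4 V.
Step 6 — Ohm's law: I = V / Z_total = (11.2 + j19.4) / (1444 - j29.34) = 0.007478 + j0.01358 A.
Step 7 — Convert to polar: |I| = 0.0155 A, ∠I = 61.2°.

I = 0.0155∠61.2° A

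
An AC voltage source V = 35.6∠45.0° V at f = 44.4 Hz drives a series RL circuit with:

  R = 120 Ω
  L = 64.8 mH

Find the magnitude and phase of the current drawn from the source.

Step 1 — Angular frequency: ω = 2π·f = 2π·44.4 = 279 rad/s.
Step 2 — Component impedances:
  R: Z = R = 120 Ω
  L: Z = jωL = j·279·0.0648 = 0 + j18.08 Ω
Step 3 — Series combination: Z_total = R + L = 120 + j18.08 Ω = 121.4∠8.6° Ω.
Step 4 — Source phasor: V = 35.6∠45.0° V = 25.17 + j25.17 V.
Step 5 — Ohm's law: I = V / Z_total = (25.17 + j25.17) / (120 + j18.08) = 0.236 + j0.1742 A.
Step 6 — Convert to polar: |I| = 0.2934 A, ∠I = 36.4°.

I = 0.2934∠36.4° A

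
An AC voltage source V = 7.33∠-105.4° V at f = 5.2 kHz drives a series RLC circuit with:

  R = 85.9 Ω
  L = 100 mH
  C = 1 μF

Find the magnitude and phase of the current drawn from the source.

Step 1 — Angular frequency: ω = 2π·f = 2π·5200 = 3.267e+04 rad/s.
Step 2 — Component impedances:
  R: Z = R = 85.9 Ω
  L: Z = jωL = j·3.267e+04·0.1 = 0 + j3267 Ω
  C: Z = 1/(jωC) = -j/(ω·C) = 0 - j30.61 Ω
Step 3 — Series combination: Z_total = R + L + C = 85.9 + j3237 Ω = 3238∠88.5° Ω.
Step 4 — Source phasor: V = 7.33∠-105.4° V = -1.947 - j7.067 V.
Step 5 — Ohm's law: I = V / Z_total = (-1.947 - j7.067) / (85.9 + j3237) = -0.002198 + j0.0005431 A.
Step 6 — Convert to polar: |I| = 0.002264 A, ∠I = 166.1°.

I = 0.002264∠166.1° A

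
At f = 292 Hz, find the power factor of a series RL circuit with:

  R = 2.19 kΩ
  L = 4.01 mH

Step 1 — Angular frequency: ω = 2π·f = 2π·292 = 1835 rad/s.
Step 2 — Component impedances:
  R: Z = R = 2190 Ω
  L: Z = jωL = j·1835·0.00401 = 0 + j7.357 Ω
Step 3 — Series combination: Z_total = R + L = 2190 + j7.357 Ω = 2190∠0.2° Ω.
Step 4 — Power factor: PF = cos(φ) = Re(Z)/|Z| = 2190/2190 = 1.
Step 5 — Type: Im(Z) = 7.357 ⇒ lagging (phase φ = 0.2°).

PF = 1 (lagging, φ = 0.2°)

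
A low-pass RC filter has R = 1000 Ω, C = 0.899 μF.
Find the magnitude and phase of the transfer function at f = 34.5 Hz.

Step 1 — Angular frequency: ω = 2π·34.5 = 216.8 rad/s.
Step 2 — Transfer function: H(jω) = 1/(1 + jωRC).
Step 3 — Denominator: 1 + jωRC = 1 + j·216.8·1000·8.99e-07 = 1 + j0.1949.
Step 4 — H = 0.9634 - j0.1877.
Step 5 — Magnitude: |H| = 0.9815 (-0.2 dB); phase: φ = -11.0°.

|H| = 0.9815 (-0.2 dB), φ = -11.0°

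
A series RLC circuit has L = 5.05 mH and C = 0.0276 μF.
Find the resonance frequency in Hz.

Step 1 — Resonance condition Im(Z)=0 gives ω₀ = 1/√(LC).
Step 2 — ω₀ = 1/√(0.00505·2.76e-08) = 8.47e+04 rad/s.
Step 3 — f₀ = ω₀/(2π) = 1.348e+04 Hz.

f₀ = 1.348e+04 Hz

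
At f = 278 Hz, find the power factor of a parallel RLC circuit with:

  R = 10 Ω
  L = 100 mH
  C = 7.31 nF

Step 1 — Angular frequency: ω = 2π·f = 2π·278 = 1747 rad/s.
Step 2 — Component impedances:
  R: Z = R = 10 Ω
  L: Z = jωL = j·1747·0.1 = 0 + j174.7 Ω
  C: Z = 1/(jωC) = -j/(ω·C) = 0 - j7.832e+04 Ω
Step 3 — Parallel combination: 1/Z_total = 1/R + 1/L + 1/C; Z_total = 9.967 + j0.5694 Ω = 9.984∠3.3° Ω.
Step 4 — Power factor: PF = cos(φ) = Re(Z)/|Z| = 9.9675/9.9837 = 0.9984.
Step 5 — Type: Im(Z) = 0.5694 ⇒ lagging (phase φ = 3.3°).

PF = 0.9984 (lagging, φ = 3.3°)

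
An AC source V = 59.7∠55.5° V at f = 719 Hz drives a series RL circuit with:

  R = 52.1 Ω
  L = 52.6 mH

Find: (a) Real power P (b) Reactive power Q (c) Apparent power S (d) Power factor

Step 1 — Angular frequency: ω = 2π·f = 2π·719 = 4518 rad/s.
Step 2 — Component impedances:
  R: Z = R = 52.1 Ω
  L: Z = jωL = j·4518·0.0526 = 0 + j237.6 Ω
Step 3 — Series combination: Z_total = R + L = 52.1 + j237.6 Ω = 243.3∠77.6° Ω.
Step 4 — Source phasor: V = 59.7∠55.5° V = 33.81 + j49.2 V.
Step 5 — Current: I = V / Z = 0.2273 - j0.09246 A = 0.2454∠-22.1° A.
Step 6 — Complex power: S = V·I* = 3.138 + j14.31 VA.
Step 7 — Real power: P = Re(S) = 3.138 W.
Step 8 — Reactive power: Q = Im(S) = 14.31 VAR.
Step 9 — Apparent power: |S| = 14.65 VA.
Step 10 — Power factor: PF = P/|S| = 0.2142 (lagging).

(a) P = 3.138 W  (b) Q = 14.31 VAR  (c) S = 14.65 VA  (d) PF = 0.2142 (lagging)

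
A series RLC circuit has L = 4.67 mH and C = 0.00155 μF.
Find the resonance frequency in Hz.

Step 1 — Resonance condition Im(Z)=0 gives ω₀ = 1/√(LC).
Step 2 — ω₀ = 1/√(0.00467·1.55e-09) = 3.717e+05 rad/s.
Step 3 — f₀ = ω₀/(2π) = 5.916e+04 Hz.

f₀ = 5.916e+04 Hz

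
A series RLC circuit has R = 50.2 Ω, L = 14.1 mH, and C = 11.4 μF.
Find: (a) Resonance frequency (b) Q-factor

Step 1 — Resonance condition Im(Z)=0 gives ω₀ = 1/√(LC).
Step 2 — ω₀ = 1/√(0.0141·1.14e-05) = 2494 rad/s.
Step 3 — f₀ = ω₀/(2π) = 397 Hz.
Step 4 — Series Q: Q = ω₀L/R = 2494·0.0141/50.2 = 0.7006.

(a) f₀ = 397 Hz  (b) Q = 0.7006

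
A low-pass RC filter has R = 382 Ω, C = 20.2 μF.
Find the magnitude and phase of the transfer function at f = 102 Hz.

Step 1 — Angular frequency: ω = 2π·102 = 640.9 rad/s.
Step 2 — Transfer function: H(jω) = 1/(1 + jωRC).
Step 3 — Denominator: 1 + jωRC = 1 + j·640.9·382·2.02e-05 = 1 + j4.945.
Step 4 — H = 0.03928 - j0.1943.
Step 5 — Magnitude: |H| = 0.1982 (-14.1 dB); phase: φ = -78.6°.

|H| = 0.1982 (-14.1 dB), φ = -78.6°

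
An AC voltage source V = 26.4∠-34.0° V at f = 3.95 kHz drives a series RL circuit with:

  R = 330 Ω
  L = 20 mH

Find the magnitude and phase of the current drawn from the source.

Step 1 — Angular frequency: ω = 2π·f = 2π·3950 = 2.482e+04 rad/s.
Step 2 — Component impedances:
  R: Z = R = 330 Ω
  L: Z = jωL = j·2.482e+04·0.02 = 0 + j496.4 Ω
Step 3 — Series combination: Z_total = R + L = 330 + j496.4 Ω = 596.1∠56.4° Ω.
Step 4 — Source phasor: V = 26.4∠-34.0° V = 21.89 - j14.76 V.
Step 5 — Ohm's law: I = V / Z_total = (21.89 - j14.76) / (330 + j496.4) = -0.0002961 - j0.04429 A.
Step 6 — Convert to polar: |I| = 0.04429 A, ∠I = -90.4°.

I = 0.04429∠-90.4° A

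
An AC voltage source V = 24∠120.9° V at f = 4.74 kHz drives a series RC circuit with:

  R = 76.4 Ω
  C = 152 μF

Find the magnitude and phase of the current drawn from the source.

Step 1 — Angular frequency: ω = 2π·f = 2π·4740 = 2.978e+04 rad/s.
Step 2 — Component impedances:
  R: Z = R = 76.4 Ω
  C: Z = 1/(jωC) = -j/(ω·C) = 0 - j0.2209 Ω
Step 3 — Series combination: Z_total = R + C = 76.4 - j0.2209 Ω = 76.4∠-0.2° Ω.
Step 4 — Source phasor: V = 24∠120.9° V = -12.32 + j20.59 V.
Step 5 — Ohm's law: I = V / Z_total = (-12.32 + j20.59) / (76.4 - j0.2209) = -0.1621 + j0.2691 A.
Step 6 — Convert to polar: |I| = 0.3141 A, ∠I = 121.1°.

I = 0.3141∠121.1° A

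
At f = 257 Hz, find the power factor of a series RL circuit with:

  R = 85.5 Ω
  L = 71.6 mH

Step 1 — Angular frequency: ω = 2π·f = 2π·257 = 1615 rad/s.
Step 2 — Component impedances:
  R: Z = R = 85.5 Ω
  L: Z = jωL = j·1615·0.0716 = 0 + j115.6 Ω
Step 3 — Series combination: Z_total = R + L = 85.5 + j115.6 Ω = 143.8∠53.5° Ω.
Step 4 — Power factor: PF = cos(φ) = Re(Z)/|Z| = 85.5/143.8 = 0.5946.
Step 5 — Type: Im(Z) = 115.6 ⇒ lagging (phase φ = 53.5°).

PF = 0.5946 (lagging, φ = 53.5°)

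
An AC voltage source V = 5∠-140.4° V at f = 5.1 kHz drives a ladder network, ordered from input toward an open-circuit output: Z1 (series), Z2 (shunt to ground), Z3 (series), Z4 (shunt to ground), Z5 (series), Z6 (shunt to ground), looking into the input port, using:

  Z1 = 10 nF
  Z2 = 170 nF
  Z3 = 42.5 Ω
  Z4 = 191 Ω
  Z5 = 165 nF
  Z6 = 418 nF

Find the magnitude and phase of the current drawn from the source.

Step 1 — Angular frequency: ω = 2π·f = 2π·5100 = 3.204e+04 rad/s.
Step 2 — Component impedances:
  Z1: Z = 1/(jωC) = -j/(ω·C) = 0 - j3121 Ω
  Z2: Z = 1/(jωC) = -j/(ω·C) = 0 - j183.6 Ω
  Z3: Z = R = 42.5 Ω
  Z4: Z = R = 191 Ω
  Z5: Z = 1/(jωC) = -j/(ω·C) = 0 - j189.1 Ω
  Z6: Z = 1/(jωC) = -j/(ω·C) = 0 - j74.66 Ω
Step 3 — Ladder network (open output): work backward from the far end, alternating series and parallel combinations. Z_in = 54.69 - j3215 Ω = 3215∠-89.0° Ω.
Step 4 — Source phasor: V = 5∠-140.4° V = -3.853 - j3.187 V.
Step 5 — Ohm's law: I = V / Z_total = (-3.853 - j3.187) / (54.69 - j3215) = 0.0009707 - j0.001215 A.
Step 6 — Convert to polar: |I| = 0.001555 A, ∠I = -51.4°.

I = 0.001555∠-51.4° A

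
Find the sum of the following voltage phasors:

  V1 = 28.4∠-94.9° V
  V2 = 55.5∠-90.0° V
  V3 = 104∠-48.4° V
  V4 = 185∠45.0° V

Step 1 — Convert each phasor to rectangular form:
  V1 = 28.4·(cos(-94.9°) + j·sin(-94.9°)) = -2.426 - j28.3 V
  V2 = 55.5·(cos(-90.0°) + j·sin(-90.0°)) = 0 - j55.5 V
  V3 = 104·(cos(-48.4°) + j·sin(-48.4°)) = 69.05 - j77.77 V
  V4 = 185·(cos(45.0°) + j·sin(45.0°)) = 130.8 + j130.8 V
Step 2 — Sum components: V_total = 197.4 - j30.75 V.
Step 3 — Convert to polar: |V_total| = 199.8 V, ∠V_total = -8.9°.

V_total = 199.8∠-8.9° V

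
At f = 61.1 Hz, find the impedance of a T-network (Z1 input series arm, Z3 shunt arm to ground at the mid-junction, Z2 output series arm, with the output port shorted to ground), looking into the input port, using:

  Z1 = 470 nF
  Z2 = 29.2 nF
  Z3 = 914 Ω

Step 1 — Angular frequency: ω = 2π·f = 2π·61.1 = 383.9 rad/s.
Step 2 — Component impedances:
  Z1: Z = 1/(jωC) = -j/(ω·C) = 0 - j5542 Ω
  Z2: Z = 1/(jωC) = -j/(ω·C) = 0 - j8.921e+04 Ω
  Z3: Z = R = 914 Ω
Step 3 — With the output port shorted to ground, the output series arm Z2 runs from the junction to ground; the shunt arm Z3 also runs from the junction to ground. They appear in parallel: Z3 || Z2 = 913.9 - j9.364 Ω.
Step 4 — Series with input arm Z1: Z_in = Z1 + (Z3 || Z2) = 913.9 - j5552 Ω = 5626∠-80.7° Ω.

Z = 913.9 - j5552 Ω = 5626∠-80.7° Ω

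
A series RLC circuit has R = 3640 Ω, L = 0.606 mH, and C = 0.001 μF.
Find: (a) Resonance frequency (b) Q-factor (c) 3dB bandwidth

Step 1 — Resonance: ω₀ = 1/√(LC) = 1/√(0.000606·1e-09) = 1.285e+06 rad/s.
Step 2 — f₀ = ω₀/(2π) = 2.044e+05 Hz.
Step 3 — Series Q: Q = ω₀L/R = 1.285e+06·0.000606/3640 = 0.2139.
Step 4 — Bandwidth: Δω = ω₀/Q = 6.007e+06 rad/s; BW = Δω/(2π) = 9.56e+05 Hz.

(a) f₀ = 2.044e+05 Hz  (b) Q = 0.2139  (c) BW = 9.56e+05 Hz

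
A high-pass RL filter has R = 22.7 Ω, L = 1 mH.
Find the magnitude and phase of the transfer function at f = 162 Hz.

Step 1 — Angular frequency: ω = 2π·162 = 1018 rad/s.
Step 2 — Transfer function: H(jω) = jωL/(R + jωL).
Step 3 — Numerator jωL = j·1.018; denominator R + jωL = 22.7 + j1.018.
Step 4 — H = 0.002007 + j0.04475.
Step 5 — Magnitude: |H| = 0.0448 (-27.0 dB); phase: φ = 87.4°.

|H| = 0.0448 (-27.0 dB), φ = 87.4°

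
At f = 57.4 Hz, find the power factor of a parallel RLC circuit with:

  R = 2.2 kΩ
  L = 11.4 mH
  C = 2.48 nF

Step 1 — Angular frequency: ω = 2π·f = 2π·57.4 = 360.7 rad/s.
Step 2 — Component impedances:
  R: Z = R = 2200 Ω
  L: Z = jωL = j·360.7·0.0114 = 0 + j4.111 Ω
  C: Z = 1/(jωC) = -j/(ω·C) = 0 - j1.118e+06 Ω
Step 3 — Parallel combination: 1/Z_total = 1/R + 1/L + 1/C; Z_total = 0.007684 + j4.111 Ω = 4.111∠89.9° Ω.
Step 4 — Power factor: PF = cos(φ) = Re(Z)/|Z| = 0.007684/4.111 = 0.001869.
Step 5 — Type: Im(Z) = 4.111 ⇒ lagging (phase φ = 89.9°).

PF = 0.001869 (lagging, φ = 89.9°)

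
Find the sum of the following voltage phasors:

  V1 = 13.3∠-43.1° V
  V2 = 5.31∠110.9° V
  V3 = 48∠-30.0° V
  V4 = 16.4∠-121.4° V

Step 1 — Convert each phasor to rectangular form:
  V1 = 13.3·(cos(-43.1°) + j·sin(-43.1°)) = 9.711 - j9.088 V
  V2 = 5.31·(cos(110.9°) + j·sin(110.9°)) = -1.894 + j4.961 V
  V3 = 48·(cos(-30.0°) + j·sin(-30.0°)) = 41.57 - j24 V
  V4 = 16.4·(cos(-121.4°) + j·sin(-121.4°)) = -8.545 - j14 V
Step 2 — Sum components: V_total = 40.84 - j42.13 V.
Step 3 — Convert to polar: |V_total| = 58.67 V, ∠V_total = -45.9°.

V_total = 58.67∠-45.9° V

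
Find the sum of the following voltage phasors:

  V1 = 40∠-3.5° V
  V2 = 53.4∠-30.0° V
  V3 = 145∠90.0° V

Step 1 — Convert each phasor to rectangular form:
  V1 = 40·(cos(-3.5°) + j·sin(-3.5°)) = 39.93 - j2.442 V
  V2 = 53.4·(cos(-30.0°) + j·sin(-30.0°)) = 46.25 - j26.7 V
  V3 = 145·(cos(90.0°) + j·sin(90.0°)) = 0 + j145 V
Step 2 — Sum components: V_total = 86.17 + j115.9 V.
Step 3 — Convert to polar: |V_total| = 144.4 V, ∠V_total = 53.4°.

V_total = 144.4∠53.4° V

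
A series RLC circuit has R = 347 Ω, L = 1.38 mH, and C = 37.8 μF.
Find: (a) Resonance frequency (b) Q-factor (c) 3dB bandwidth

Step 1 — Resonance condition Im(Z)=0 gives ω₀ = 1/√(LC).
Step 2 — ω₀ = 1/√(0.00138·3.78e-05) = 4378 rad/s.
Step 3 — f₀ = ω₀/(2π) = 696.8 Hz.
Step 4 — Series Q: Q = ω₀L/R = 4378·0.00138/347 = 0.01741.
Step 5 — 3dB bandwidth: Δω = ω₀/Q = 2.514e+05 rad/s; BW = Δω/(2π) = 4.002e+04 Hz.

(a) f₀ = 696.8 Hz  (b) Q = 0.01741  (c) BW = 4.002e+04 Hz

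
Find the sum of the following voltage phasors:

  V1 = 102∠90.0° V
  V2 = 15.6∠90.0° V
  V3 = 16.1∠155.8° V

Step 1 — Convert each phasor to rectangular form:
  V1 = 102·(cos(90.0°) + j·sin(90.0°)) = 0 + j102 V
  V2 = 15.6·(cos(90.0°) + j·sin(90.0°)) = 0 + j15.6 V
  V3 = 16.1·(cos(155.8°) + j·sin(155.8°)) = -14.69 + j6.6 V
Step 2 — Sum components: V_total = -14.69 + j124.2 V.
Step 3 — Convert to polar: |V_total| = 125.1 V, ∠V_total = 96.7°.

V_total = 125.1∠96.7° V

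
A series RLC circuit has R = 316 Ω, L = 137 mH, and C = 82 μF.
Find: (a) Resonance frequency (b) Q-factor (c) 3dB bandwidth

Step 1 — Resonance condition Im(Z)=0 gives ω₀ = 1/√(LC).
Step 2 — ω₀ = 1/√(0.137·8.2e-05) = 298.4 rad/s.
Step 3 — f₀ = ω₀/(2π) = 47.48 Hz.
Step 4 — Series Q: Q = ω₀L/R = 298.4·0.137/316 = 0.1293.
Step 5 — 3dB bandwidth: Δω = ω₀/Q = 2307 rad/s; BW = Δω/(2π) = 367.1 Hz.

(a) f₀ = 47.48 Hz  (b) Q = 0.1293  (c) BW = 367.1 Hz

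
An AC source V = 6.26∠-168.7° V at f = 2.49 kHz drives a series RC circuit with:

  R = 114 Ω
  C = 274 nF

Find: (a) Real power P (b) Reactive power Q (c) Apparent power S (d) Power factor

Step 1 — Angular frequency: ω = 2π·f = 2π·2490 = 1.565e+04 rad/s.
Step 2 — Component impedances:
  R: Z = R = 114 Ω
  C: Z = 1/(jωC) = -j/(ω·C) = 0 - j233.3 Ω
Step 3 — Series combination: Z_total = R + C = 114 - j233.3 Ω = 259.6∠-64.0° Ω.
Step 4 — Source phasor: V = 6.26∠-168.7° V = -6.139 - j1.227 V.
Step 5 — Current: I = V / Z = -0.006136 - j0.02332 A = 0.02411∠-104.7° A.
Step 6 — Complex power: S = V·I* = 0.06627 - j0.1356 VA.
Step 7 — Real power: P = Re(S) = 0.06627 W.
Step 8 — Reactive power: Q = Im(S) = -0.1356 VAR.
Step 9 — Apparent power: |S| = 0.1509 VA.
Step 10 — Power factor: PF = P/|S| = 0.4391 (leading).

(a) P = 0.06627 W  (b) Q = -0.1356 VAR  (c) S = 0.1509 VA  (d) PF = 0.4391 (leading)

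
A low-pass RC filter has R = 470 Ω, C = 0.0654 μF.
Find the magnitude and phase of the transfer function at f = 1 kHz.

Step 1 — Angular frequency: ω = 2π·1000 = 6283 rad/s.
Step 2 — Transfer function: H(jω) = 1/(1 + jωRC).
Step 3 — Denominator: 1 + jωRC = 1 + j·6283·470·6.54e-08 = 1 + j0.1931.
Step 4 — H = 0.964 - j0.1862.
Step 5 — Magnitude: |H| = 0.9819 (-0.2 dB); phase: φ = -10.9°.

|H| = 0.9819 (-0.2 dB), φ = -10.9°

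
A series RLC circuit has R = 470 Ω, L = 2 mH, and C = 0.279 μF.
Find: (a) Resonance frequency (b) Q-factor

Step 1 — Resonance condition Im(Z)=0 gives ω₀ = 1/√(LC).
Step 2 — ω₀ = 1/√(0.002·2.79e-07) = 4.233e+04 rad/s.
Step 3 — f₀ = ω₀/(2π) = 6738 Hz.
Step 4 — Series Q: Q = ω₀L/R = 4.233e+04·0.002/470 = 0.1801.

(a) f₀ = 6738 Hz  (b) Q = 0.1801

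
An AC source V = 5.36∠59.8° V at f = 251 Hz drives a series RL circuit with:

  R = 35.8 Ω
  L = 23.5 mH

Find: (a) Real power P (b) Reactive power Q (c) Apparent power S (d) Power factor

Step 1 — Angular frequency: ω = 2π·f = 2π·251 = 1577 rad/s.
Step 2 — Component impedances:
  R: Z = R = 35.8 Ω
  L: Z = jωL = j·1577·0.0235 = 0 + j37.06 Ω
Step 3 — Series combination: Z_total = R + L = 35.8 + j37.06 Ω = 51.53∠46.0° Ω.
Step 4 — Source phasor: V = 5.36∠59.8° V = 2.696 + j4.633 V.
Step 5 — Current: I = V / Z = 0.101 + j0.02483 A = 0.104∠13.8° A.
Step 6 — Complex power: S = V·I* = 0.3874 + j0.401 VA.
Step 7 — Real power: P = Re(S) = 0.3874 W.
Step 8 — Reactive power: Q = Im(S) = 0.401 VAR.
Step 9 — Apparent power: |S| = 0.5575 VA.
Step 10 — Power factor: PF = P/|S| = 0.6948 (lagging).

(a) P = 0.3874 W  (b) Q = 0.401 VAR  (c) S = 0.5575 VA  (d) PF = 0.6948 (lagging)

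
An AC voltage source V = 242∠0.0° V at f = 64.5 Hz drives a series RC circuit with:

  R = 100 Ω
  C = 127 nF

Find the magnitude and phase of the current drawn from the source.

Step 1 — Angular frequency: ω = 2π·f = 2π·64.5 = 405.3 rad/s.
Step 2 — Component impedances:
  R: Z = R = 100 Ω
  C: Z = 1/(jωC) = -j/(ω·C) = 0 - j1.943e+04 Ω
Step 3 — Series combination: Z_total = R + C = 100 - j1.943e+04 Ω = 1.943e+04∠-89.7° Ω.
Step 4 — Source phasor: V = 242∠0.0° V = 242 V.
Step 5 — Ohm's law: I = V / Z_total = (242) / (100 - j1.943e+04) = 6.41e-05 + j0.01246 A.
Step 6 — Convert to polar: |I| = 0.01246 A, ∠I = 89.7°.

I = 0.01246∠89.7° A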